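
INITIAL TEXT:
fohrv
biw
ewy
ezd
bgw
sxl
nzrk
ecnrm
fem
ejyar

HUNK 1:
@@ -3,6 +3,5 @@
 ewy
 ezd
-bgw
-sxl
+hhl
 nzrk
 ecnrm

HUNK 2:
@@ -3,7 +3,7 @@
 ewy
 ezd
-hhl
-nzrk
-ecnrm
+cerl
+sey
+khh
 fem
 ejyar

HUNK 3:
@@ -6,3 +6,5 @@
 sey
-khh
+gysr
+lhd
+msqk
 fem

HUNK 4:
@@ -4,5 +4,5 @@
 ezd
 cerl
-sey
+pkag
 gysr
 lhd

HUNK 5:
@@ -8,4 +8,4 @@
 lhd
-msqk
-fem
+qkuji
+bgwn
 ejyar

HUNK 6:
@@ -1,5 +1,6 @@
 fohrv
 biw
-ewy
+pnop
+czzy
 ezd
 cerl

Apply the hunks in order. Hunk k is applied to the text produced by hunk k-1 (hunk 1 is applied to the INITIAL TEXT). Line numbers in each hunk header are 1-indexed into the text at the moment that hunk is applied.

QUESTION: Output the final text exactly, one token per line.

Hunk 1: at line 3 remove [bgw,sxl] add [hhl] -> 9 lines: fohrv biw ewy ezd hhl nzrk ecnrm fem ejyar
Hunk 2: at line 3 remove [hhl,nzrk,ecnrm] add [cerl,sey,khh] -> 9 lines: fohrv biw ewy ezd cerl sey khh fem ejyar
Hunk 3: at line 6 remove [khh] add [gysr,lhd,msqk] -> 11 lines: fohrv biw ewy ezd cerl sey gysr lhd msqk fem ejyar
Hunk 4: at line 4 remove [sey] add [pkag] -> 11 lines: fohrv biw ewy ezd cerl pkag gysr lhd msqk fem ejyar
Hunk 5: at line 8 remove [msqk,fem] add [qkuji,bgwn] -> 11 lines: fohrv biw ewy ezd cerl pkag gysr lhd qkuji bgwn ejyar
Hunk 6: at line 1 remove [ewy] add [pnop,czzy] -> 12 lines: fohrv biw pnop czzy ezd cerl pkag gysr lhd qkuji bgwn ejyar

Answer: fohrv
biw
pnop
czzy
ezd
cerl
pkag
gysr
lhd
qkuji
bgwn
ejyar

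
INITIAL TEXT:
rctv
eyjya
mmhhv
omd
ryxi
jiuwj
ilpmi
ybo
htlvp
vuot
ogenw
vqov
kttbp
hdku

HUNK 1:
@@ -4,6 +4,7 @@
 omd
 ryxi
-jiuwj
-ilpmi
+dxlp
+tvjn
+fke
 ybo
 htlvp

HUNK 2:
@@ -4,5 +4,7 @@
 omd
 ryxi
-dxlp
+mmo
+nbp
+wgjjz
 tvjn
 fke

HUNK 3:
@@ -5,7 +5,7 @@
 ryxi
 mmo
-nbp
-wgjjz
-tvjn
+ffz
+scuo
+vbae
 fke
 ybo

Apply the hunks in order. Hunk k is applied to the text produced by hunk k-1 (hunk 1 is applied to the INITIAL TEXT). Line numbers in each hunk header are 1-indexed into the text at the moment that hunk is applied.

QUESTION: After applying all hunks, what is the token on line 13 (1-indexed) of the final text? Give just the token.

Hunk 1: at line 4 remove [jiuwj,ilpmi] add [dxlp,tvjn,fke] -> 15 lines: rctv eyjya mmhhv omd ryxi dxlp tvjn fke ybo htlvp vuot ogenw vqov kttbp hdku
Hunk 2: at line 4 remove [dxlp] add [mmo,nbp,wgjjz] -> 17 lines: rctv eyjya mmhhv omd ryxi mmo nbp wgjjz tvjn fke ybo htlvp vuot ogenw vqov kttbp hdku
Hunk 3: at line 5 remove [nbp,wgjjz,tvjn] add [ffz,scuo,vbae] -> 17 lines: rctv eyjya mmhhv omd ryxi mmo ffz scuo vbae fke ybo htlvp vuot ogenw vqov kttbp hdku
Final line 13: vuot

Answer: vuot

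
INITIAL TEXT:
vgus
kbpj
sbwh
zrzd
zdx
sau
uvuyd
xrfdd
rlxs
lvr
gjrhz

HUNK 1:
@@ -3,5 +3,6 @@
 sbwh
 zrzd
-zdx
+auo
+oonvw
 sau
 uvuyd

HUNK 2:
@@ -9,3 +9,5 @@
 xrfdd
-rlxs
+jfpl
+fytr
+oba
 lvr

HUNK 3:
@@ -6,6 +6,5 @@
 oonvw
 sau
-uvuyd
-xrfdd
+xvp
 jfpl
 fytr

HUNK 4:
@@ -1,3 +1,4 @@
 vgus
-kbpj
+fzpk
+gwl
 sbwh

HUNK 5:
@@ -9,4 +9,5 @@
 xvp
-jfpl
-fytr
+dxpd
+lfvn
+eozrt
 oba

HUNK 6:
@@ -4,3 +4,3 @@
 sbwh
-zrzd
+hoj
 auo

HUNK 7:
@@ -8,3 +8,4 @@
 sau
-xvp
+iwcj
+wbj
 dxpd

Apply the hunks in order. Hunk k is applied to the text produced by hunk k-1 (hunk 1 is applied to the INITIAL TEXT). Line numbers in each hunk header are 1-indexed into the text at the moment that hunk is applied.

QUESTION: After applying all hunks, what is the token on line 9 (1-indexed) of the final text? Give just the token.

Hunk 1: at line 3 remove [zdx] add [auo,oonvw] -> 12 lines: vgus kbpj sbwh zrzd auo oonvw sau uvuyd xrfdd rlxs lvr gjrhz
Hunk 2: at line 9 remove [rlxs] add [jfpl,fytr,oba] -> 14 lines: vgus kbpj sbwh zrzd auo oonvw sau uvuyd xrfdd jfpl fytr oba lvr gjrhz
Hunk 3: at line 6 remove [uvuyd,xrfdd] add [xvp] -> 13 lines: vgus kbpj sbwh zrzd auo oonvw sau xvp jfpl fytr oba lvr gjrhz
Hunk 4: at line 1 remove [kbpj] add [fzpk,gwl] -> 14 lines: vgus fzpk gwl sbwh zrzd auo oonvw sau xvp jfpl fytr oba lvr gjrhz
Hunk 5: at line 9 remove [jfpl,fytr] add [dxpd,lfvn,eozrt] -> 15 lines: vgus fzpk gwl sbwh zrzd auo oonvw sau xvp dxpd lfvn eozrt oba lvr gjrhz
Hunk 6: at line 4 remove [zrzd] add [hoj] -> 15 lines: vgus fzpk gwl sbwh hoj auo oonvw sau xvp dxpd lfvn eozrt oba lvr gjrhz
Hunk 7: at line 8 remove [xvp] add [iwcj,wbj] -> 16 lines: vgus fzpk gwl sbwh hoj auo oonvw sau iwcj wbj dxpd lfvn eozrt oba lvr gjrhz
Final line 9: iwcj

Answer: iwcj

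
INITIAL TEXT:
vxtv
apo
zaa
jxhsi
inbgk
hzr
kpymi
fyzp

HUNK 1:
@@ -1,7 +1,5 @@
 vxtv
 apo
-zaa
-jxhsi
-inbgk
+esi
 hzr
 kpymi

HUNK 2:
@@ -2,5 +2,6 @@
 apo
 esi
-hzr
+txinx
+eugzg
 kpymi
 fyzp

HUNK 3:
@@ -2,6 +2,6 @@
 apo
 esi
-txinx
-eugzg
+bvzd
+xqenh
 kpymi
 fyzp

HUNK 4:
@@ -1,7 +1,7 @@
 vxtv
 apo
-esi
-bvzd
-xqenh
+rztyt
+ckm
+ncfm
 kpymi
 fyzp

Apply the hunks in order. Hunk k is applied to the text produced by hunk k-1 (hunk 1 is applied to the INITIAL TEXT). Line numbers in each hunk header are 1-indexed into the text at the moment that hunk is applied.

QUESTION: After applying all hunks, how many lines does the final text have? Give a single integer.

Answer: 7

Derivation:
Hunk 1: at line 1 remove [zaa,jxhsi,inbgk] add [esi] -> 6 lines: vxtv apo esi hzr kpymi fyzp
Hunk 2: at line 2 remove [hzr] add [txinx,eugzg] -> 7 lines: vxtv apo esi txinx eugzg kpymi fyzp
Hunk 3: at line 2 remove [txinx,eugzg] add [bvzd,xqenh] -> 7 lines: vxtv apo esi bvzd xqenh kpymi fyzp
Hunk 4: at line 1 remove [esi,bvzd,xqenh] add [rztyt,ckm,ncfm] -> 7 lines: vxtv apo rztyt ckm ncfm kpymi fyzp
Final line count: 7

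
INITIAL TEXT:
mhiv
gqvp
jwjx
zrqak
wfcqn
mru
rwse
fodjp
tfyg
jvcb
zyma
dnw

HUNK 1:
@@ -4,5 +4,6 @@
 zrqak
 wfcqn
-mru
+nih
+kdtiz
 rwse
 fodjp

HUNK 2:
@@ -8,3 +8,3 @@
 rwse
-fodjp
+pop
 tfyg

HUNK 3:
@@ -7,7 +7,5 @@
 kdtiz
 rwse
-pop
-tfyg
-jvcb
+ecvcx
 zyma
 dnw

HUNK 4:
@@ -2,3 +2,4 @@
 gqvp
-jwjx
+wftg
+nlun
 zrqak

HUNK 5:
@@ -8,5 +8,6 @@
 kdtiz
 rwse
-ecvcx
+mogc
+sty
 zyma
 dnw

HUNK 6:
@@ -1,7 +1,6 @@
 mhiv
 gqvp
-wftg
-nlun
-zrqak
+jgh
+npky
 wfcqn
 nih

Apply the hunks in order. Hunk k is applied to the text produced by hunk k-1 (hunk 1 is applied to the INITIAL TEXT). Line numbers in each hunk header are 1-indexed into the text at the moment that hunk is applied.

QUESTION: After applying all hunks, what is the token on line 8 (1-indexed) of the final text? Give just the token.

Answer: rwse

Derivation:
Hunk 1: at line 4 remove [mru] add [nih,kdtiz] -> 13 lines: mhiv gqvp jwjx zrqak wfcqn nih kdtiz rwse fodjp tfyg jvcb zyma dnw
Hunk 2: at line 8 remove [fodjp] add [pop] -> 13 lines: mhiv gqvp jwjx zrqak wfcqn nih kdtiz rwse pop tfyg jvcb zyma dnw
Hunk 3: at line 7 remove [pop,tfyg,jvcb] add [ecvcx] -> 11 lines: mhiv gqvp jwjx zrqak wfcqn nih kdtiz rwse ecvcx zyma dnw
Hunk 4: at line 2 remove [jwjx] add [wftg,nlun] -> 12 lines: mhiv gqvp wftg nlun zrqak wfcqn nih kdtiz rwse ecvcx zyma dnw
Hunk 5: at line 8 remove [ecvcx] add [mogc,sty] -> 13 lines: mhiv gqvp wftg nlun zrqak wfcqn nih kdtiz rwse mogc sty zyma dnw
Hunk 6: at line 1 remove [wftg,nlun,zrqak] add [jgh,npky] -> 12 lines: mhiv gqvp jgh npky wfcqn nih kdtiz rwse mogc sty zyma dnw
Final line 8: rwse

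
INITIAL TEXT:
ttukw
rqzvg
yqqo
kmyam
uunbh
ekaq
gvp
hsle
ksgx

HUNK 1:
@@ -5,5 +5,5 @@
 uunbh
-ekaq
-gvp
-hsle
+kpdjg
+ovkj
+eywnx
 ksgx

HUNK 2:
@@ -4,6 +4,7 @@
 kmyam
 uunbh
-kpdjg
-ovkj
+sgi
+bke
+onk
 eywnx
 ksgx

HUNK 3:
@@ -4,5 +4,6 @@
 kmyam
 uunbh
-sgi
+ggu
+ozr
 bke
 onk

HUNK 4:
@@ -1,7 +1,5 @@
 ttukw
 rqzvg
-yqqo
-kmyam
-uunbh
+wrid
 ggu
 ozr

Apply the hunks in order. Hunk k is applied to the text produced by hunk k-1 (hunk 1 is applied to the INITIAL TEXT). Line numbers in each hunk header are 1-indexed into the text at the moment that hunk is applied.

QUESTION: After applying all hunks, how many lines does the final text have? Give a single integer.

Answer: 9

Derivation:
Hunk 1: at line 5 remove [ekaq,gvp,hsle] add [kpdjg,ovkj,eywnx] -> 9 lines: ttukw rqzvg yqqo kmyam uunbh kpdjg ovkj eywnx ksgx
Hunk 2: at line 4 remove [kpdjg,ovkj] add [sgi,bke,onk] -> 10 lines: ttukw rqzvg yqqo kmyam uunbh sgi bke onk eywnx ksgx
Hunk 3: at line 4 remove [sgi] add [ggu,ozr] -> 11 lines: ttukw rqzvg yqqo kmyam uunbh ggu ozr bke onk eywnx ksgx
Hunk 4: at line 1 remove [yqqo,kmyam,uunbh] add [wrid] -> 9 lines: ttukw rqzvg wrid ggu ozr bke onk eywnx ksgx
Final line count: 9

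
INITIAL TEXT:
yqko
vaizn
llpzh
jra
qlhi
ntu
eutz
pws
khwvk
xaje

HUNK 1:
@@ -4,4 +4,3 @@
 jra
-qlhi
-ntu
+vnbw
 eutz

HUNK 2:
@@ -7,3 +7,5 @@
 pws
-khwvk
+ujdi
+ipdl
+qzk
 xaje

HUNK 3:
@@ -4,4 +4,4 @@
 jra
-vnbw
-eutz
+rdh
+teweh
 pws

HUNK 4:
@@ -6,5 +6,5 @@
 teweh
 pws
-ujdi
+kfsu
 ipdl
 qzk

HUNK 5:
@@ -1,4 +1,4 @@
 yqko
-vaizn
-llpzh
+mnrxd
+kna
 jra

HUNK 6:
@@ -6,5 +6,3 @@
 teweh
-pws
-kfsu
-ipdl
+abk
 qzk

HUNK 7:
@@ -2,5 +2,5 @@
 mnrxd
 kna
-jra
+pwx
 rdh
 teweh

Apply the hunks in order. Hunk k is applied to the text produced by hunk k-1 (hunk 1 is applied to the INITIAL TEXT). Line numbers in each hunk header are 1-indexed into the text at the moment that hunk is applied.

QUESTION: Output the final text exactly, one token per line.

Answer: yqko
mnrxd
kna
pwx
rdh
teweh
abk
qzk
xaje

Derivation:
Hunk 1: at line 4 remove [qlhi,ntu] add [vnbw] -> 9 lines: yqko vaizn llpzh jra vnbw eutz pws khwvk xaje
Hunk 2: at line 7 remove [khwvk] add [ujdi,ipdl,qzk] -> 11 lines: yqko vaizn llpzh jra vnbw eutz pws ujdi ipdl qzk xaje
Hunk 3: at line 4 remove [vnbw,eutz] add [rdh,teweh] -> 11 lines: yqko vaizn llpzh jra rdh teweh pws ujdi ipdl qzk xaje
Hunk 4: at line 6 remove [ujdi] add [kfsu] -> 11 lines: yqko vaizn llpzh jra rdh teweh pws kfsu ipdl qzk xaje
Hunk 5: at line 1 remove [vaizn,llpzh] add [mnrxd,kna] -> 11 lines: yqko mnrxd kna jra rdh teweh pws kfsu ipdl qzk xaje
Hunk 6: at line 6 remove [pws,kfsu,ipdl] add [abk] -> 9 lines: yqko mnrxd kna jra rdh teweh abk qzk xaje
Hunk 7: at line 2 remove [jra] add [pwx] -> 9 lines: yqko mnrxd kna pwx rdh teweh abk qzk xaje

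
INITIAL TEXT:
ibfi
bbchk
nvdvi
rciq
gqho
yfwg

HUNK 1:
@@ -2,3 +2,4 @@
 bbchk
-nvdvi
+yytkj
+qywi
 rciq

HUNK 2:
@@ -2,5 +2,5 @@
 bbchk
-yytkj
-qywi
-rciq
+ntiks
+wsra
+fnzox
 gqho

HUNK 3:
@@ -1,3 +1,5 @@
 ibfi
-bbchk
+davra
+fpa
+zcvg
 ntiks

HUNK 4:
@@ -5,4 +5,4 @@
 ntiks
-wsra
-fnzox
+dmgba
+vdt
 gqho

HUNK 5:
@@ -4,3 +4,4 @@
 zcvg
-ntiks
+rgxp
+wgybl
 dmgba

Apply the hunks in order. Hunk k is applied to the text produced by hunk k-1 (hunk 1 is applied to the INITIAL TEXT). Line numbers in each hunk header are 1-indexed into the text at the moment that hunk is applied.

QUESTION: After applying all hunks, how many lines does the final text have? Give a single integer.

Answer: 10

Derivation:
Hunk 1: at line 2 remove [nvdvi] add [yytkj,qywi] -> 7 lines: ibfi bbchk yytkj qywi rciq gqho yfwg
Hunk 2: at line 2 remove [yytkj,qywi,rciq] add [ntiks,wsra,fnzox] -> 7 lines: ibfi bbchk ntiks wsra fnzox gqho yfwg
Hunk 3: at line 1 remove [bbchk] add [davra,fpa,zcvg] -> 9 lines: ibfi davra fpa zcvg ntiks wsra fnzox gqho yfwg
Hunk 4: at line 5 remove [wsra,fnzox] add [dmgba,vdt] -> 9 lines: ibfi davra fpa zcvg ntiks dmgba vdt gqho yfwg
Hunk 5: at line 4 remove [ntiks] add [rgxp,wgybl] -> 10 lines: ibfi davra fpa zcvg rgxp wgybl dmgba vdt gqho yfwg
Final line count: 10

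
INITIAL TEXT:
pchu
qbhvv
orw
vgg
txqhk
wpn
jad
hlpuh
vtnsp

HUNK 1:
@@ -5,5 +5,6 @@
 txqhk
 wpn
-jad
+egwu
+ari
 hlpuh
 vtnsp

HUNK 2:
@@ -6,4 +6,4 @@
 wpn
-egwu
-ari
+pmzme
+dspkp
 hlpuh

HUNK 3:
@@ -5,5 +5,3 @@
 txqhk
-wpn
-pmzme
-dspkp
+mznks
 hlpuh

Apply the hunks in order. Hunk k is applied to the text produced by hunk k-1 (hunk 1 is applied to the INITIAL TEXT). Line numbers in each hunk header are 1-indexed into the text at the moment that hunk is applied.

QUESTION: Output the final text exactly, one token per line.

Answer: pchu
qbhvv
orw
vgg
txqhk
mznks
hlpuh
vtnsp

Derivation:
Hunk 1: at line 5 remove [jad] add [egwu,ari] -> 10 lines: pchu qbhvv orw vgg txqhk wpn egwu ari hlpuh vtnsp
Hunk 2: at line 6 remove [egwu,ari] add [pmzme,dspkp] -> 10 lines: pchu qbhvv orw vgg txqhk wpn pmzme dspkp hlpuh vtnsp
Hunk 3: at line 5 remove [wpn,pmzme,dspkp] add [mznks] -> 8 lines: pchu qbhvv orw vgg txqhk mznks hlpuh vtnsp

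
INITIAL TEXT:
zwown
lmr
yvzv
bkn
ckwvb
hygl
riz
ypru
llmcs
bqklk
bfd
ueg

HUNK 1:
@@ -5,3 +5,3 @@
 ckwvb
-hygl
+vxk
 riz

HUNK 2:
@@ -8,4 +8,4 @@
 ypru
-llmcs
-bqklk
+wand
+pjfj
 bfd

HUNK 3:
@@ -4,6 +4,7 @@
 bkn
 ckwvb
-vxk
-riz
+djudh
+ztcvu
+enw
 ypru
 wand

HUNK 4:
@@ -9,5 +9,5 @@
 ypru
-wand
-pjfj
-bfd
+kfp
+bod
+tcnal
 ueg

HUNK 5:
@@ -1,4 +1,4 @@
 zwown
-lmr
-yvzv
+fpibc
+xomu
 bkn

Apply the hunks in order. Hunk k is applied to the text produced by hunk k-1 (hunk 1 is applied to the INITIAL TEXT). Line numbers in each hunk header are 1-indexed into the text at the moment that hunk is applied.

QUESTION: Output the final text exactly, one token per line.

Hunk 1: at line 5 remove [hygl] add [vxk] -> 12 lines: zwown lmr yvzv bkn ckwvb vxk riz ypru llmcs bqklk bfd ueg
Hunk 2: at line 8 remove [llmcs,bqklk] add [wand,pjfj] -> 12 lines: zwown lmr yvzv bkn ckwvb vxk riz ypru wand pjfj bfd ueg
Hunk 3: at line 4 remove [vxk,riz] add [djudh,ztcvu,enw] -> 13 lines: zwown lmr yvzv bkn ckwvb djudh ztcvu enw ypru wand pjfj bfd ueg
Hunk 4: at line 9 remove [wand,pjfj,bfd] add [kfp,bod,tcnal] -> 13 lines: zwown lmr yvzv bkn ckwvb djudh ztcvu enw ypru kfp bod tcnal ueg
Hunk 5: at line 1 remove [lmr,yvzv] add [fpibc,xomu] -> 13 lines: zwown fpibc xomu bkn ckwvb djudh ztcvu enw ypru kfp bod tcnal ueg

Answer: zwown
fpibc
xomu
bkn
ckwvb
djudh
ztcvu
enw
ypru
kfp
bod
tcnal
ueg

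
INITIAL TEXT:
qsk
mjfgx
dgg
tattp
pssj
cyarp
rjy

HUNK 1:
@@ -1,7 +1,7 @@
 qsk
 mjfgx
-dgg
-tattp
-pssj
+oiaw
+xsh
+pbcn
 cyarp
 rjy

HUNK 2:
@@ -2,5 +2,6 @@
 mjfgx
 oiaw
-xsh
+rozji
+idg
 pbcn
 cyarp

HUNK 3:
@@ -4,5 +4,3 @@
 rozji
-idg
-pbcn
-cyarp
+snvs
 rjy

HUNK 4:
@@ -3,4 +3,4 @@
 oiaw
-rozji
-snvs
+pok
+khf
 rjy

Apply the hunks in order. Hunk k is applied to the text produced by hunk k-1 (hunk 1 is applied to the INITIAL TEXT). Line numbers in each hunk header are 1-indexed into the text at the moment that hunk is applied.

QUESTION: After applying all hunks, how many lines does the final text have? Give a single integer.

Answer: 6

Derivation:
Hunk 1: at line 1 remove [dgg,tattp,pssj] add [oiaw,xsh,pbcn] -> 7 lines: qsk mjfgx oiaw xsh pbcn cyarp rjy
Hunk 2: at line 2 remove [xsh] add [rozji,idg] -> 8 lines: qsk mjfgx oiaw rozji idg pbcn cyarp rjy
Hunk 3: at line 4 remove [idg,pbcn,cyarp] add [snvs] -> 6 lines: qsk mjfgx oiaw rozji snvs rjy
Hunk 4: at line 3 remove [rozji,snvs] add [pok,khf] -> 6 lines: qsk mjfgx oiaw pok khf rjy
Final line count: 6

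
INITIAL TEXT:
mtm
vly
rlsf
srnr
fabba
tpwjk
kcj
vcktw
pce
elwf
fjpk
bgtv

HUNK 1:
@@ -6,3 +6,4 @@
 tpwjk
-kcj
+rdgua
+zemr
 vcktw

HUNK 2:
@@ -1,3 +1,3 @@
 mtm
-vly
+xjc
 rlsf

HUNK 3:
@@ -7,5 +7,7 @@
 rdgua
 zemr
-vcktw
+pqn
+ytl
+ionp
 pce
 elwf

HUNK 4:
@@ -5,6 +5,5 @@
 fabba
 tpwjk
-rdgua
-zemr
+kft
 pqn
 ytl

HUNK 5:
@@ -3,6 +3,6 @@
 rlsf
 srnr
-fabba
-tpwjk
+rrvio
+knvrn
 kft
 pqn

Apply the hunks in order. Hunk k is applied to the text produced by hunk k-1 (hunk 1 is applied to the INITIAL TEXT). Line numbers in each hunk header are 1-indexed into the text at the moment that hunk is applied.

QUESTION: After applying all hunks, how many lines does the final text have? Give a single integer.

Answer: 14

Derivation:
Hunk 1: at line 6 remove [kcj] add [rdgua,zemr] -> 13 lines: mtm vly rlsf srnr fabba tpwjk rdgua zemr vcktw pce elwf fjpk bgtv
Hunk 2: at line 1 remove [vly] add [xjc] -> 13 lines: mtm xjc rlsf srnr fabba tpwjk rdgua zemr vcktw pce elwf fjpk bgtv
Hunk 3: at line 7 remove [vcktw] add [pqn,ytl,ionp] -> 15 lines: mtm xjc rlsf srnr fabba tpwjk rdgua zemr pqn ytl ionp pce elwf fjpk bgtv
Hunk 4: at line 5 remove [rdgua,zemr] add [kft] -> 14 lines: mtm xjc rlsf srnr fabba tpwjk kft pqn ytl ionp pce elwf fjpk bgtv
Hunk 5: at line 3 remove [fabba,tpwjk] add [rrvio,knvrn] -> 14 lines: mtm xjc rlsf srnr rrvio knvrn kft pqn ytl ionp pce elwf fjpk bgtv
Final line count: 14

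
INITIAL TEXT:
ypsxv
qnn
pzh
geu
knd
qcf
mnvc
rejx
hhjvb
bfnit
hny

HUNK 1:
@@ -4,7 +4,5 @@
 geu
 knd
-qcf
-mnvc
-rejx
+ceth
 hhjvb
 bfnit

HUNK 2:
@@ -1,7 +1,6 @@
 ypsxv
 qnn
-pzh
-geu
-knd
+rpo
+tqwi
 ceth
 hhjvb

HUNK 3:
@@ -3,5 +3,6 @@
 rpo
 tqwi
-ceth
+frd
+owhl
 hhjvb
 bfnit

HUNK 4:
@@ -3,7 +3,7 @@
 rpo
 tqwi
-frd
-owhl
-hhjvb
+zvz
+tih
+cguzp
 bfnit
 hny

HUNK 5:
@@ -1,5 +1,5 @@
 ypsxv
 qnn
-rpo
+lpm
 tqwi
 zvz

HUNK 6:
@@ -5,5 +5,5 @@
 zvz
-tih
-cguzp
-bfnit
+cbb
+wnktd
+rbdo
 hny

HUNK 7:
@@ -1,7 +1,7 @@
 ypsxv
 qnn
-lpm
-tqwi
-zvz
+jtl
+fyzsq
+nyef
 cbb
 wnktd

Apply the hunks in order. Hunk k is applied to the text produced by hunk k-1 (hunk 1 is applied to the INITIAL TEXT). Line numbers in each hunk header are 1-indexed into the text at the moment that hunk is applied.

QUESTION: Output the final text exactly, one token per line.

Answer: ypsxv
qnn
jtl
fyzsq
nyef
cbb
wnktd
rbdo
hny

Derivation:
Hunk 1: at line 4 remove [qcf,mnvc,rejx] add [ceth] -> 9 lines: ypsxv qnn pzh geu knd ceth hhjvb bfnit hny
Hunk 2: at line 1 remove [pzh,geu,knd] add [rpo,tqwi] -> 8 lines: ypsxv qnn rpo tqwi ceth hhjvb bfnit hny
Hunk 3: at line 3 remove [ceth] add [frd,owhl] -> 9 lines: ypsxv qnn rpo tqwi frd owhl hhjvb bfnit hny
Hunk 4: at line 3 remove [frd,owhl,hhjvb] add [zvz,tih,cguzp] -> 9 lines: ypsxv qnn rpo tqwi zvz tih cguzp bfnit hny
Hunk 5: at line 1 remove [rpo] add [lpm] -> 9 lines: ypsxv qnn lpm tqwi zvz tih cguzp bfnit hny
Hunk 6: at line 5 remove [tih,cguzp,bfnit] add [cbb,wnktd,rbdo] -> 9 lines: ypsxv qnn lpm tqwi zvz cbb wnktd rbdo hny
Hunk 7: at line 1 remove [lpm,tqwi,zvz] add [jtl,fyzsq,nyef] -> 9 lines: ypsxv qnn jtl fyzsq nyef cbb wnktd rbdo hny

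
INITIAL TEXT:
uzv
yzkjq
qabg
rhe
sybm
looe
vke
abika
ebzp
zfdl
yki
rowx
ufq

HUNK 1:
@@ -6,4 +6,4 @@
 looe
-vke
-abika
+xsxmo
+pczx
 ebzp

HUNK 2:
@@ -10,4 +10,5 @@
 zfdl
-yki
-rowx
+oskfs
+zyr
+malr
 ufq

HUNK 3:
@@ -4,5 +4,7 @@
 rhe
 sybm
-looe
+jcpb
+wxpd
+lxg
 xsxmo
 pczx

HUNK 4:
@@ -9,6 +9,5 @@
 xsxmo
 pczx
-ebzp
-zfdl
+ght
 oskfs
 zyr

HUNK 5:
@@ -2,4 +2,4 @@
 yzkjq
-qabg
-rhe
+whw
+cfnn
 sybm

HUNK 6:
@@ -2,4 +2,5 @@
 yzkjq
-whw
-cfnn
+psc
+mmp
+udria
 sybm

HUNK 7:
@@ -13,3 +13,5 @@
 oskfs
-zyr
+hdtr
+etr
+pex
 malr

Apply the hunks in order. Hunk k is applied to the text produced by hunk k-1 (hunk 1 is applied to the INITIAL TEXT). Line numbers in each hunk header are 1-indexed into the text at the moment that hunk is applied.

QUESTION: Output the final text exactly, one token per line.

Answer: uzv
yzkjq
psc
mmp
udria
sybm
jcpb
wxpd
lxg
xsxmo
pczx
ght
oskfs
hdtr
etr
pex
malr
ufq

Derivation:
Hunk 1: at line 6 remove [vke,abika] add [xsxmo,pczx] -> 13 lines: uzv yzkjq qabg rhe sybm looe xsxmo pczx ebzp zfdl yki rowx ufq
Hunk 2: at line 10 remove [yki,rowx] add [oskfs,zyr,malr] -> 14 lines: uzv yzkjq qabg rhe sybm looe xsxmo pczx ebzp zfdl oskfs zyr malr ufq
Hunk 3: at line 4 remove [looe] add [jcpb,wxpd,lxg] -> 16 lines: uzv yzkjq qabg rhe sybm jcpb wxpd lxg xsxmo pczx ebzp zfdl oskfs zyr malr ufq
Hunk 4: at line 9 remove [ebzp,zfdl] add [ght] -> 15 lines: uzv yzkjq qabg rhe sybm jcpb wxpd lxg xsxmo pczx ght oskfs zyr malr ufq
Hunk 5: at line 2 remove [qabg,rhe] add [whw,cfnn] -> 15 lines: uzv yzkjq whw cfnn sybm jcpb wxpd lxg xsxmo pczx ght oskfs zyr malr ufq
Hunk 6: at line 2 remove [whw,cfnn] add [psc,mmp,udria] -> 16 lines: uzv yzkjq psc mmp udria sybm jcpb wxpd lxg xsxmo pczx ght oskfs zyr malr ufq
Hunk 7: at line 13 remove [zyr] add [hdtr,etr,pex] -> 18 lines: uzv yzkjq psc mmp udria sybm jcpb wxpd lxg xsxmo pczx ght oskfs hdtr etr pex malr ufq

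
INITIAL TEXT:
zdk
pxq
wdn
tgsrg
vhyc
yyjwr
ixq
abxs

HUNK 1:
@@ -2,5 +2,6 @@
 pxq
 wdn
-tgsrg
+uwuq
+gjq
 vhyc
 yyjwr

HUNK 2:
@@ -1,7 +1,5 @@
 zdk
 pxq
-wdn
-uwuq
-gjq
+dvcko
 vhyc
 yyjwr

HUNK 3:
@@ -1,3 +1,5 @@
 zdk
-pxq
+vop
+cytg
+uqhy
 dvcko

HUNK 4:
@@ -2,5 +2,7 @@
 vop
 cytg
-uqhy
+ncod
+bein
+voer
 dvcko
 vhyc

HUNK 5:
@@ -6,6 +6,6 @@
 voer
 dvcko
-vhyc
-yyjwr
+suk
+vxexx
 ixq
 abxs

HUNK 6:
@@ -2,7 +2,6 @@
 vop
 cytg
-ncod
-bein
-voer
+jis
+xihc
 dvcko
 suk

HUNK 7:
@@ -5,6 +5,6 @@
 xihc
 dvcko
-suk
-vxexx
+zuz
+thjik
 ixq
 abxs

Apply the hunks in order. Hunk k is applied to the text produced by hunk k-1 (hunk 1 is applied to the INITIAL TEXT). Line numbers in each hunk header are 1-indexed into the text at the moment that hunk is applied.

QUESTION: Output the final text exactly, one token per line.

Hunk 1: at line 2 remove [tgsrg] add [uwuq,gjq] -> 9 lines: zdk pxq wdn uwuq gjq vhyc yyjwr ixq abxs
Hunk 2: at line 1 remove [wdn,uwuq,gjq] add [dvcko] -> 7 lines: zdk pxq dvcko vhyc yyjwr ixq abxs
Hunk 3: at line 1 remove [pxq] add [vop,cytg,uqhy] -> 9 lines: zdk vop cytg uqhy dvcko vhyc yyjwr ixq abxs
Hunk 4: at line 2 remove [uqhy] add [ncod,bein,voer] -> 11 lines: zdk vop cytg ncod bein voer dvcko vhyc yyjwr ixq abxs
Hunk 5: at line 6 remove [vhyc,yyjwr] add [suk,vxexx] -> 11 lines: zdk vop cytg ncod bein voer dvcko suk vxexx ixq abxs
Hunk 6: at line 2 remove [ncod,bein,voer] add [jis,xihc] -> 10 lines: zdk vop cytg jis xihc dvcko suk vxexx ixq abxs
Hunk 7: at line 5 remove [suk,vxexx] add [zuz,thjik] -> 10 lines: zdk vop cytg jis xihc dvcko zuz thjik ixq abxs

Answer: zdk
vop
cytg
jis
xihc
dvcko
zuz
thjik
ixq
abxs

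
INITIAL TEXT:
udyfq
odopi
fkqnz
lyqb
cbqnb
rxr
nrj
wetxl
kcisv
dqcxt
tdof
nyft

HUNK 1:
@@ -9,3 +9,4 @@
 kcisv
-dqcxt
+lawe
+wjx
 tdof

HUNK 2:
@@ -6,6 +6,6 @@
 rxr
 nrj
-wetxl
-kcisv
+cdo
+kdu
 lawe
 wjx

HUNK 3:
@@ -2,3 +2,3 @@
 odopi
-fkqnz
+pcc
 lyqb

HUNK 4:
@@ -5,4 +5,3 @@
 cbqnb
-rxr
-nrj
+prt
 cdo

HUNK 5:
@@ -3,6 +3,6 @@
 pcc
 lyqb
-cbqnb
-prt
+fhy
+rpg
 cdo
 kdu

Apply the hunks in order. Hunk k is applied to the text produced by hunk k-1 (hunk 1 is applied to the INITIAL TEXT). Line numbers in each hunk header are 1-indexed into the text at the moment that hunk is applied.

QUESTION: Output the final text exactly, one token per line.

Hunk 1: at line 9 remove [dqcxt] add [lawe,wjx] -> 13 lines: udyfq odopi fkqnz lyqb cbqnb rxr nrj wetxl kcisv lawe wjx tdof nyft
Hunk 2: at line 6 remove [wetxl,kcisv] add [cdo,kdu] -> 13 lines: udyfq odopi fkqnz lyqb cbqnb rxr nrj cdo kdu lawe wjx tdof nyft
Hunk 3: at line 2 remove [fkqnz] add [pcc] -> 13 lines: udyfq odopi pcc lyqb cbqnb rxr nrj cdo kdu lawe wjx tdof nyft
Hunk 4: at line 5 remove [rxr,nrj] add [prt] -> 12 lines: udyfq odopi pcc lyqb cbqnb prt cdo kdu lawe wjx tdof nyft
Hunk 5: at line 3 remove [cbqnb,prt] add [fhy,rpg] -> 12 lines: udyfq odopi pcc lyqb fhy rpg cdo kdu lawe wjx tdof nyft

Answer: udyfq
odopi
pcc
lyqb
fhy
rpg
cdo
kdu
lawe
wjx
tdof
nyft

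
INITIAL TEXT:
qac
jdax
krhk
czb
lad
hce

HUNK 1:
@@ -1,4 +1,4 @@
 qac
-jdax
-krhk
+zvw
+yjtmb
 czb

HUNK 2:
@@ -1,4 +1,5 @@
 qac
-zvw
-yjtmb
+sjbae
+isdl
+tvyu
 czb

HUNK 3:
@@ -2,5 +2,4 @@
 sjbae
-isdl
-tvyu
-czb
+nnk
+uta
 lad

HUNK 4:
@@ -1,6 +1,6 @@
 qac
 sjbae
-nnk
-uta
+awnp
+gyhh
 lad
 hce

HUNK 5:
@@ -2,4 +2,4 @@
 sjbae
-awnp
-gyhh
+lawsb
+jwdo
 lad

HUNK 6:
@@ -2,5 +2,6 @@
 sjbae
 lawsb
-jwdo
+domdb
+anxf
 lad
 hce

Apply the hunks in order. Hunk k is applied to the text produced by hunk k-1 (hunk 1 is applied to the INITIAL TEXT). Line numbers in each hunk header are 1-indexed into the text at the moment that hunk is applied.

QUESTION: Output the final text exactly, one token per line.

Answer: qac
sjbae
lawsb
domdb
anxf
lad
hce

Derivation:
Hunk 1: at line 1 remove [jdax,krhk] add [zvw,yjtmb] -> 6 lines: qac zvw yjtmb czb lad hce
Hunk 2: at line 1 remove [zvw,yjtmb] add [sjbae,isdl,tvyu] -> 7 lines: qac sjbae isdl tvyu czb lad hce
Hunk 3: at line 2 remove [isdl,tvyu,czb] add [nnk,uta] -> 6 lines: qac sjbae nnk uta lad hce
Hunk 4: at line 1 remove [nnk,uta] add [awnp,gyhh] -> 6 lines: qac sjbae awnp gyhh lad hce
Hunk 5: at line 2 remove [awnp,gyhh] add [lawsb,jwdo] -> 6 lines: qac sjbae lawsb jwdo lad hce
Hunk 6: at line 2 remove [jwdo] add [domdb,anxf] -> 7 lines: qac sjbae lawsb domdb anxf lad hce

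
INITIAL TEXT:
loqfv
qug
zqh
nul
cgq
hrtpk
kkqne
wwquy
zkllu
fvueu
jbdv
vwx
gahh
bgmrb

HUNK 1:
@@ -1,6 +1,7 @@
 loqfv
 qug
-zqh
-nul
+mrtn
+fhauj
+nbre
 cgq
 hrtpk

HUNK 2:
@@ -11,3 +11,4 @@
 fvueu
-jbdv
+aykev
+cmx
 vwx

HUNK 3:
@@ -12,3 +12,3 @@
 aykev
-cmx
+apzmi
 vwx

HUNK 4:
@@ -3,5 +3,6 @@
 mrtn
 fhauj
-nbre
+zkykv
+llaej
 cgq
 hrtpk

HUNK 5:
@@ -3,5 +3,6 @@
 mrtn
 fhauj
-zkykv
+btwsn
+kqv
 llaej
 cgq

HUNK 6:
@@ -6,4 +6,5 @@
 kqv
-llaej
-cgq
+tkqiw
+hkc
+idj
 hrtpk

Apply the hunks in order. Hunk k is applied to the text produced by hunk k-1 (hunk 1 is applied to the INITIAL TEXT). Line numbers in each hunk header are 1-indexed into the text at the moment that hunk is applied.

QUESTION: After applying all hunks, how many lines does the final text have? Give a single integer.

Answer: 19

Derivation:
Hunk 1: at line 1 remove [zqh,nul] add [mrtn,fhauj,nbre] -> 15 lines: loqfv qug mrtn fhauj nbre cgq hrtpk kkqne wwquy zkllu fvueu jbdv vwx gahh bgmrb
Hunk 2: at line 11 remove [jbdv] add [aykev,cmx] -> 16 lines: loqfv qug mrtn fhauj nbre cgq hrtpk kkqne wwquy zkllu fvueu aykev cmx vwx gahh bgmrb
Hunk 3: at line 12 remove [cmx] add [apzmi] -> 16 lines: loqfv qug mrtn fhauj nbre cgq hrtpk kkqne wwquy zkllu fvueu aykev apzmi vwx gahh bgmrb
Hunk 4: at line 3 remove [nbre] add [zkykv,llaej] -> 17 lines: loqfv qug mrtn fhauj zkykv llaej cgq hrtpk kkqne wwquy zkllu fvueu aykev apzmi vwx gahh bgmrb
Hunk 5: at line 3 remove [zkykv] add [btwsn,kqv] -> 18 lines: loqfv qug mrtn fhauj btwsn kqv llaej cgq hrtpk kkqne wwquy zkllu fvueu aykev apzmi vwx gahh bgmrb
Hunk 6: at line 6 remove [llaej,cgq] add [tkqiw,hkc,idj] -> 19 lines: loqfv qug mrtn fhauj btwsn kqv tkqiw hkc idj hrtpk kkqne wwquy zkllu fvueu aykev apzmi vwx gahh bgmrb
Final line count: 19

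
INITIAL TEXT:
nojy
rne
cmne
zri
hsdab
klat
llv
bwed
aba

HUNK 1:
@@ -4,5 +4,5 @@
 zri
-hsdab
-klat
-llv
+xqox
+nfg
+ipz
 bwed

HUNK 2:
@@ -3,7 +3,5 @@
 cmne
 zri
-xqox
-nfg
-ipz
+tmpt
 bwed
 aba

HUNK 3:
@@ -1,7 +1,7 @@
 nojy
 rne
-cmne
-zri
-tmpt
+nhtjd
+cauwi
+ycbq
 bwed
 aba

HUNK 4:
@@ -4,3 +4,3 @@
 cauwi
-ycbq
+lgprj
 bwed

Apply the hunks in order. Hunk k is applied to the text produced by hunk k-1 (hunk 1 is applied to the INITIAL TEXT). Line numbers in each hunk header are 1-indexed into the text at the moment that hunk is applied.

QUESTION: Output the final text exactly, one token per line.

Hunk 1: at line 4 remove [hsdab,klat,llv] add [xqox,nfg,ipz] -> 9 lines: nojy rne cmne zri xqox nfg ipz bwed aba
Hunk 2: at line 3 remove [xqox,nfg,ipz] add [tmpt] -> 7 lines: nojy rne cmne zri tmpt bwed aba
Hunk 3: at line 1 remove [cmne,zri,tmpt] add [nhtjd,cauwi,ycbq] -> 7 lines: nojy rne nhtjd cauwi ycbq bwed aba
Hunk 4: at line 4 remove [ycbq] add [lgprj] -> 7 lines: nojy rne nhtjd cauwi lgprj bwed aba

Answer: nojy
rne
nhtjd
cauwi
lgprj
bwed
aba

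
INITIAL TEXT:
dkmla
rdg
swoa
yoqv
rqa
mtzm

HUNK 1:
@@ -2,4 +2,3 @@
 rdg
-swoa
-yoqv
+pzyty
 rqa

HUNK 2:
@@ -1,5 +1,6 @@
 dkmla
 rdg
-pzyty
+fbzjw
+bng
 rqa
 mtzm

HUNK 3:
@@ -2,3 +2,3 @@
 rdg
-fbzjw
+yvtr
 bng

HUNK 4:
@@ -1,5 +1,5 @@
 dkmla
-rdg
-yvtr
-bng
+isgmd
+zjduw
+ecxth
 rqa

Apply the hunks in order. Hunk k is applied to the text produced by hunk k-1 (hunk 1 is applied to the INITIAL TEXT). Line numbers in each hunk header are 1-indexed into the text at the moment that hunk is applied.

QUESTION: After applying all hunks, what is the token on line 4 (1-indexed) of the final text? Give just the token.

Answer: ecxth

Derivation:
Hunk 1: at line 2 remove [swoa,yoqv] add [pzyty] -> 5 lines: dkmla rdg pzyty rqa mtzm
Hunk 2: at line 1 remove [pzyty] add [fbzjw,bng] -> 6 lines: dkmla rdg fbzjw bng rqa mtzm
Hunk 3: at line 2 remove [fbzjw] add [yvtr] -> 6 lines: dkmla rdg yvtr bng rqa mtzm
Hunk 4: at line 1 remove [rdg,yvtr,bng] add [isgmd,zjduw,ecxth] -> 6 lines: dkmla isgmd zjduw ecxth rqa mtzm
Final line 4: ecxth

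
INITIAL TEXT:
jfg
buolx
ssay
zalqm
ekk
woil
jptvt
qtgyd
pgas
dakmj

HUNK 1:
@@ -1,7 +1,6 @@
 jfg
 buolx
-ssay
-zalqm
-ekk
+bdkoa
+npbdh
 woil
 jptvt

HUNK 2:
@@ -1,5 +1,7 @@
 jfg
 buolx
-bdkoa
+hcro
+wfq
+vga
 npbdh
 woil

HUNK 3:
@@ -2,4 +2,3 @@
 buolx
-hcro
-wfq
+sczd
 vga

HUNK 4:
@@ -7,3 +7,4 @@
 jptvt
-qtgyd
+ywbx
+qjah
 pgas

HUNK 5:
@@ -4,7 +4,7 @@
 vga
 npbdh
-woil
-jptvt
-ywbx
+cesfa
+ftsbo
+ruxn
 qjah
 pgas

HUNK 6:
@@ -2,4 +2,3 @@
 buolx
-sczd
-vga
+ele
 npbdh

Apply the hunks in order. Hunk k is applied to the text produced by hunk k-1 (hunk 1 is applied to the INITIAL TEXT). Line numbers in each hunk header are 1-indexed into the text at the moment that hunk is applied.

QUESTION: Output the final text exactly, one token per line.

Answer: jfg
buolx
ele
npbdh
cesfa
ftsbo
ruxn
qjah
pgas
dakmj

Derivation:
Hunk 1: at line 1 remove [ssay,zalqm,ekk] add [bdkoa,npbdh] -> 9 lines: jfg buolx bdkoa npbdh woil jptvt qtgyd pgas dakmj
Hunk 2: at line 1 remove [bdkoa] add [hcro,wfq,vga] -> 11 lines: jfg buolx hcro wfq vga npbdh woil jptvt qtgyd pgas dakmj
Hunk 3: at line 2 remove [hcro,wfq] add [sczd] -> 10 lines: jfg buolx sczd vga npbdh woil jptvt qtgyd pgas dakmj
Hunk 4: at line 7 remove [qtgyd] add [ywbx,qjah] -> 11 lines: jfg buolx sczd vga npbdh woil jptvt ywbx qjah pgas dakmj
Hunk 5: at line 4 remove [woil,jptvt,ywbx] add [cesfa,ftsbo,ruxn] -> 11 lines: jfg buolx sczd vga npbdh cesfa ftsbo ruxn qjah pgas dakmj
Hunk 6: at line 2 remove [sczd,vga] add [ele] -> 10 lines: jfg buolx ele npbdh cesfa ftsbo ruxn qjah pgas dakmj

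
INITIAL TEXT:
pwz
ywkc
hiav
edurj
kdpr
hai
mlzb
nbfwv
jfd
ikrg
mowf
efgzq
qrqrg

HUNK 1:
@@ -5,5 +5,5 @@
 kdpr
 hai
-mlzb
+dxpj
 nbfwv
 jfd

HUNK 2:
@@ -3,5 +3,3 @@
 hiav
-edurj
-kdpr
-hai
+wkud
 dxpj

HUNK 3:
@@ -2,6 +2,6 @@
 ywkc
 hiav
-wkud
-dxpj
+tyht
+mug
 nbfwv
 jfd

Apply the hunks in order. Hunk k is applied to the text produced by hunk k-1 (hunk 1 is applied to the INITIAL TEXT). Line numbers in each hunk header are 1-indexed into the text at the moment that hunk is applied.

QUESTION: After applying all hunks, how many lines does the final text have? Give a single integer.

Hunk 1: at line 5 remove [mlzb] add [dxpj] -> 13 lines: pwz ywkc hiav edurj kdpr hai dxpj nbfwv jfd ikrg mowf efgzq qrqrg
Hunk 2: at line 3 remove [edurj,kdpr,hai] add [wkud] -> 11 lines: pwz ywkc hiav wkud dxpj nbfwv jfd ikrg mowf efgzq qrqrg
Hunk 3: at line 2 remove [wkud,dxpj] add [tyht,mug] -> 11 lines: pwz ywkc hiav tyht mug nbfwv jfd ikrg mowf efgzq qrqrg
Final line count: 11

Answer: 11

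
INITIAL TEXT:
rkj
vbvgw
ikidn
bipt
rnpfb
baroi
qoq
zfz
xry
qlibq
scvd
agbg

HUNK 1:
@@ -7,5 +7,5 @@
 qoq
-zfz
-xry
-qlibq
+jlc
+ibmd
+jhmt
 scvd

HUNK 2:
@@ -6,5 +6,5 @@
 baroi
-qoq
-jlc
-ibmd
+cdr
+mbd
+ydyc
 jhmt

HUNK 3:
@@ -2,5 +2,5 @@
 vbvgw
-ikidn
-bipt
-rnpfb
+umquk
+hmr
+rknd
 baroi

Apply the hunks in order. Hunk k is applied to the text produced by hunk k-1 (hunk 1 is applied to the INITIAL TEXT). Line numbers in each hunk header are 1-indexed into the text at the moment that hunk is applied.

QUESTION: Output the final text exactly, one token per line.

Hunk 1: at line 7 remove [zfz,xry,qlibq] add [jlc,ibmd,jhmt] -> 12 lines: rkj vbvgw ikidn bipt rnpfb baroi qoq jlc ibmd jhmt scvd agbg
Hunk 2: at line 6 remove [qoq,jlc,ibmd] add [cdr,mbd,ydyc] -> 12 lines: rkj vbvgw ikidn bipt rnpfb baroi cdr mbd ydyc jhmt scvd agbg
Hunk 3: at line 2 remove [ikidn,bipt,rnpfb] add [umquk,hmr,rknd] -> 12 lines: rkj vbvgw umquk hmr rknd baroi cdr mbd ydyc jhmt scvd agbg

Answer: rkj
vbvgw
umquk
hmr
rknd
baroi
cdr
mbd
ydyc
jhmt
scvd
agbg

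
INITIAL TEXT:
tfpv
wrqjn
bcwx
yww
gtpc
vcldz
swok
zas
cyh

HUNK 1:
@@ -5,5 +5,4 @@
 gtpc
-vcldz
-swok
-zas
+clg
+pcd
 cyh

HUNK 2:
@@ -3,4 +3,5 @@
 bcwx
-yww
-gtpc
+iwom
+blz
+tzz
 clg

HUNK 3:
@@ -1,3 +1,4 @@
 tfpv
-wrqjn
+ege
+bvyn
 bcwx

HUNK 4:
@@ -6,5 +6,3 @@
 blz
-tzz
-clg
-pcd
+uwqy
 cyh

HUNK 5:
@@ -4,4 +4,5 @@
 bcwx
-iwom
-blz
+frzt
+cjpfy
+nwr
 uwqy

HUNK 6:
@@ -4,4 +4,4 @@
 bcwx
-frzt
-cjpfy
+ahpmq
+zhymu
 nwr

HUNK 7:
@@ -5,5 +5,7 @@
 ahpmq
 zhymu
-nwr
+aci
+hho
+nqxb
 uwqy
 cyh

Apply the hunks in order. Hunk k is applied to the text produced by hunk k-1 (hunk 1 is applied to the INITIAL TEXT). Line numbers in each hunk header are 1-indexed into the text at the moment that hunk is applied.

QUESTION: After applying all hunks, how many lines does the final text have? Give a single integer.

Answer: 11

Derivation:
Hunk 1: at line 5 remove [vcldz,swok,zas] add [clg,pcd] -> 8 lines: tfpv wrqjn bcwx yww gtpc clg pcd cyh
Hunk 2: at line 3 remove [yww,gtpc] add [iwom,blz,tzz] -> 9 lines: tfpv wrqjn bcwx iwom blz tzz clg pcd cyh
Hunk 3: at line 1 remove [wrqjn] add [ege,bvyn] -> 10 lines: tfpv ege bvyn bcwx iwom blz tzz clg pcd cyh
Hunk 4: at line 6 remove [tzz,clg,pcd] add [uwqy] -> 8 lines: tfpv ege bvyn bcwx iwom blz uwqy cyh
Hunk 5: at line 4 remove [iwom,blz] add [frzt,cjpfy,nwr] -> 9 lines: tfpv ege bvyn bcwx frzt cjpfy nwr uwqy cyh
Hunk 6: at line 4 remove [frzt,cjpfy] add [ahpmq,zhymu] -> 9 lines: tfpv ege bvyn bcwx ahpmq zhymu nwr uwqy cyh
Hunk 7: at line 5 remove [nwr] add [aci,hho,nqxb] -> 11 lines: tfpv ege bvyn bcwx ahpmq zhymu aci hho nqxb uwqy cyh
Final line count: 11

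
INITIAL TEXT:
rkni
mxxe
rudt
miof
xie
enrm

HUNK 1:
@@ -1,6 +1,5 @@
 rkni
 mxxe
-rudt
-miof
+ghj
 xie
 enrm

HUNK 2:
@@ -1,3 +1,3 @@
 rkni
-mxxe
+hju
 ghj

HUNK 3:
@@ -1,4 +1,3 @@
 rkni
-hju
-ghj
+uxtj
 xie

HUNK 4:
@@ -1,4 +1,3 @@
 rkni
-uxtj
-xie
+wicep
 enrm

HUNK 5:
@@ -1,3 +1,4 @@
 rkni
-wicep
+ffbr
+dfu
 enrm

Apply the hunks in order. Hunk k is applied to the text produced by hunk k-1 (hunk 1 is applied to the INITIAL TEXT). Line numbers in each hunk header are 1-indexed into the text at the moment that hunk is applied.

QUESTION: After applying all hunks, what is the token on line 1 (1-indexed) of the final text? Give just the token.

Answer: rkni

Derivation:
Hunk 1: at line 1 remove [rudt,miof] add [ghj] -> 5 lines: rkni mxxe ghj xie enrm
Hunk 2: at line 1 remove [mxxe] add [hju] -> 5 lines: rkni hju ghj xie enrm
Hunk 3: at line 1 remove [hju,ghj] add [uxtj] -> 4 lines: rkni uxtj xie enrm
Hunk 4: at line 1 remove [uxtj,xie] add [wicep] -> 3 lines: rkni wicep enrm
Hunk 5: at line 1 remove [wicep] add [ffbr,dfu] -> 4 lines: rkni ffbr dfu enrm
Final line 1: rkni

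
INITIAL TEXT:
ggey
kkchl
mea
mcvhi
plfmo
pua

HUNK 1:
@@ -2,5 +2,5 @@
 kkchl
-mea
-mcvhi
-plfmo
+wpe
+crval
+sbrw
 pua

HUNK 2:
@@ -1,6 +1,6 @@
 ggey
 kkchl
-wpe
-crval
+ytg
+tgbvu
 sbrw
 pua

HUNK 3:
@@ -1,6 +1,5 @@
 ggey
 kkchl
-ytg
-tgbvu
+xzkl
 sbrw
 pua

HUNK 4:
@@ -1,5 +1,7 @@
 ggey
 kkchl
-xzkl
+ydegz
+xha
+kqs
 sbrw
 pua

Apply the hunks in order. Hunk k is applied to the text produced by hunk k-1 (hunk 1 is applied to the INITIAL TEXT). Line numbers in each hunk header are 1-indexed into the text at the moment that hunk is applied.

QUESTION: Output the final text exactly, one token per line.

Hunk 1: at line 2 remove [mea,mcvhi,plfmo] add [wpe,crval,sbrw] -> 6 lines: ggey kkchl wpe crval sbrw pua
Hunk 2: at line 1 remove [wpe,crval] add [ytg,tgbvu] -> 6 lines: ggey kkchl ytg tgbvu sbrw pua
Hunk 3: at line 1 remove [ytg,tgbvu] add [xzkl] -> 5 lines: ggey kkchl xzkl sbrw pua
Hunk 4: at line 1 remove [xzkl] add [ydegz,xha,kqs] -> 7 lines: ggey kkchl ydegz xha kqs sbrw pua

Answer: ggey
kkchl
ydegz
xha
kqs
sbrw
pua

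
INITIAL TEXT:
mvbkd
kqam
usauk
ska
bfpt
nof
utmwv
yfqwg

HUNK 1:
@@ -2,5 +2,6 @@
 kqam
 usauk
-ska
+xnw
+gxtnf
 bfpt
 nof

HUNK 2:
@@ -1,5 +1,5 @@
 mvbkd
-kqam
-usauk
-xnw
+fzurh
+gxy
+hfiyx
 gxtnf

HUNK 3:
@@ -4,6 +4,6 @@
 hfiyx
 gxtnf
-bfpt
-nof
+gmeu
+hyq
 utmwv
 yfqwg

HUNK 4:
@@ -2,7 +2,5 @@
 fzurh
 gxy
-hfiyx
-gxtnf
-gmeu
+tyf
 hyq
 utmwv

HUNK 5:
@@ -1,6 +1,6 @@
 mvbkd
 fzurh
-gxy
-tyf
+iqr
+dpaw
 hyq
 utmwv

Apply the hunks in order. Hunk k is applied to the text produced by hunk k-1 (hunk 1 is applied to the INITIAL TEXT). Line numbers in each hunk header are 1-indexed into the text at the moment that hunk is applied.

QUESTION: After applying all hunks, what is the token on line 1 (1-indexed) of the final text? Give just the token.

Answer: mvbkd

Derivation:
Hunk 1: at line 2 remove [ska] add [xnw,gxtnf] -> 9 lines: mvbkd kqam usauk xnw gxtnf bfpt nof utmwv yfqwg
Hunk 2: at line 1 remove [kqam,usauk,xnw] add [fzurh,gxy,hfiyx] -> 9 lines: mvbkd fzurh gxy hfiyx gxtnf bfpt nof utmwv yfqwg
Hunk 3: at line 4 remove [bfpt,nof] add [gmeu,hyq] -> 9 lines: mvbkd fzurh gxy hfiyx gxtnf gmeu hyq utmwv yfqwg
Hunk 4: at line 2 remove [hfiyx,gxtnf,gmeu] add [tyf] -> 7 lines: mvbkd fzurh gxy tyf hyq utmwv yfqwg
Hunk 5: at line 1 remove [gxy,tyf] add [iqr,dpaw] -> 7 lines: mvbkd fzurh iqr dpaw hyq utmwv yfqwg
Final line 1: mvbkd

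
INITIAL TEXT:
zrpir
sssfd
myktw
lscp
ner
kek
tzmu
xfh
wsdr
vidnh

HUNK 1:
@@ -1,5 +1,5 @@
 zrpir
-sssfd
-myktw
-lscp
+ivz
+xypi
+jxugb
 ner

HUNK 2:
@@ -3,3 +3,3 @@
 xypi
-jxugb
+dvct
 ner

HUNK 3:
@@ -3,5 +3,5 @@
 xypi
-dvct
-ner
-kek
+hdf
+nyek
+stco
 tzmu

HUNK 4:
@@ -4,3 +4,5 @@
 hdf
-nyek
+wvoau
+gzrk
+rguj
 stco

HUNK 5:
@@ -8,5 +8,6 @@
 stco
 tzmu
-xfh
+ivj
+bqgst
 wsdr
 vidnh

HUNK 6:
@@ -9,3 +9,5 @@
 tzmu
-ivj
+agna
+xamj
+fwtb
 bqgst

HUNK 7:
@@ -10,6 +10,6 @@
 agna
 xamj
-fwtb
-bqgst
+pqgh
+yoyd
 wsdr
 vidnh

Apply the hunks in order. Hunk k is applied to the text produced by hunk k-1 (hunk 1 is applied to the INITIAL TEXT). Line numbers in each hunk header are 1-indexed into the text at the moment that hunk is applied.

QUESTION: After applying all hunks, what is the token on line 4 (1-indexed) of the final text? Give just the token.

Hunk 1: at line 1 remove [sssfd,myktw,lscp] add [ivz,xypi,jxugb] -> 10 lines: zrpir ivz xypi jxugb ner kek tzmu xfh wsdr vidnh
Hunk 2: at line 3 remove [jxugb] add [dvct] -> 10 lines: zrpir ivz xypi dvct ner kek tzmu xfh wsdr vidnh
Hunk 3: at line 3 remove [dvct,ner,kek] add [hdf,nyek,stco] -> 10 lines: zrpir ivz xypi hdf nyek stco tzmu xfh wsdr vidnh
Hunk 4: at line 4 remove [nyek] add [wvoau,gzrk,rguj] -> 12 lines: zrpir ivz xypi hdf wvoau gzrk rguj stco tzmu xfh wsdr vidnh
Hunk 5: at line 8 remove [xfh] add [ivj,bqgst] -> 13 lines: zrpir ivz xypi hdf wvoau gzrk rguj stco tzmu ivj bqgst wsdr vidnh
Hunk 6: at line 9 remove [ivj] add [agna,xamj,fwtb] -> 15 lines: zrpir ivz xypi hdf wvoau gzrk rguj stco tzmu agna xamj fwtb bqgst wsdr vidnh
Hunk 7: at line 10 remove [fwtb,bqgst] add [pqgh,yoyd] -> 15 lines: zrpir ivz xypi hdf wvoau gzrk rguj stco tzmu agna xamj pqgh yoyd wsdr vidnh
Final line 4: hdf

Answer: hdf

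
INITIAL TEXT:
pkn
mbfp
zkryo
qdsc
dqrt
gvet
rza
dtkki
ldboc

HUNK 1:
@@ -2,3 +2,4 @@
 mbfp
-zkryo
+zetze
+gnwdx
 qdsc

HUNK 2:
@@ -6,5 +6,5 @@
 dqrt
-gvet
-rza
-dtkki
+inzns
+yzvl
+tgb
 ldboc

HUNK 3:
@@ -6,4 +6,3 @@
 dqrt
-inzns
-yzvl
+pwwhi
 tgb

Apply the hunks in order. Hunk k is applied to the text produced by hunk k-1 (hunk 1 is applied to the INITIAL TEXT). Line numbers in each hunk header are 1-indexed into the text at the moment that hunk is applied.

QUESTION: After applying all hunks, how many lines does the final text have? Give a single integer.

Hunk 1: at line 2 remove [zkryo] add [zetze,gnwdx] -> 10 lines: pkn mbfp zetze gnwdx qdsc dqrt gvet rza dtkki ldboc
Hunk 2: at line 6 remove [gvet,rza,dtkki] add [inzns,yzvl,tgb] -> 10 lines: pkn mbfp zetze gnwdx qdsc dqrt inzns yzvl tgb ldboc
Hunk 3: at line 6 remove [inzns,yzvl] add [pwwhi] -> 9 lines: pkn mbfp zetze gnwdx qdsc dqrt pwwhi tgb ldboc
Final line count: 9

Answer: 9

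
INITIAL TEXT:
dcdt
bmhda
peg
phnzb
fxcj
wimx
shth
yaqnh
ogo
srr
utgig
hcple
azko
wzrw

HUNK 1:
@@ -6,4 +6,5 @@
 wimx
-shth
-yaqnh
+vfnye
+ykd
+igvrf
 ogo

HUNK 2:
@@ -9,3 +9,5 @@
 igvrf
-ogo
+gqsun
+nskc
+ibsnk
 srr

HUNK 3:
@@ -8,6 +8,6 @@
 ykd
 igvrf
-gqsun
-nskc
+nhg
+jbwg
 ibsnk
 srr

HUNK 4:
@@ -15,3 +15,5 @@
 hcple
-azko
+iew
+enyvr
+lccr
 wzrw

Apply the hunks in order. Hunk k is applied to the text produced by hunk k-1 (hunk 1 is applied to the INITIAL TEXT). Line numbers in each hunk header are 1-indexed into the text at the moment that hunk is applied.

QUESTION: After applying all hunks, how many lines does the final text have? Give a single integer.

Answer: 19

Derivation:
Hunk 1: at line 6 remove [shth,yaqnh] add [vfnye,ykd,igvrf] -> 15 lines: dcdt bmhda peg phnzb fxcj wimx vfnye ykd igvrf ogo srr utgig hcple azko wzrw
Hunk 2: at line 9 remove [ogo] add [gqsun,nskc,ibsnk] -> 17 lines: dcdt bmhda peg phnzb fxcj wimx vfnye ykd igvrf gqsun nskc ibsnk srr utgig hcple azko wzrw
Hunk 3: at line 8 remove [gqsun,nskc] add [nhg,jbwg] -> 17 lines: dcdt bmhda peg phnzb fxcj wimx vfnye ykd igvrf nhg jbwg ibsnk srr utgig hcple azko wzrw
Hunk 4: at line 15 remove [azko] add [iew,enyvr,lccr] -> 19 lines: dcdt bmhda peg phnzb fxcj wimx vfnye ykd igvrf nhg jbwg ibsnk srr utgig hcple iew enyvr lccr wzrw
Final line count: 19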